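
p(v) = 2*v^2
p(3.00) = 18.00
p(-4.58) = 41.95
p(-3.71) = 27.53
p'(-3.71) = -14.84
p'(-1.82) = -7.28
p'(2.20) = 8.80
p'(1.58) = 6.32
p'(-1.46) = -5.84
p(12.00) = 288.00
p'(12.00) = 48.00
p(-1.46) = 4.26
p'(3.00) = 12.00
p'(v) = 4*v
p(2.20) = 9.68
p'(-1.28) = -5.12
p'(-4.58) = -18.32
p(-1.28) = 3.28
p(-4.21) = 35.45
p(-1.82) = 6.62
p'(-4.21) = -16.84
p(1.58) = 4.99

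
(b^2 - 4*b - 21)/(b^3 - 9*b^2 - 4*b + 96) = (b - 7)/(b^2 - 12*b + 32)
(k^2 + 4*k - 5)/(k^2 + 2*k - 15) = (k - 1)/(k - 3)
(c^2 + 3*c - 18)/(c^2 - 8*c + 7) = (c^2 + 3*c - 18)/(c^2 - 8*c + 7)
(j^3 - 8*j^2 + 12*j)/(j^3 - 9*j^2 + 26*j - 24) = j*(j - 6)/(j^2 - 7*j + 12)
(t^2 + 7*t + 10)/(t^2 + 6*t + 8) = (t + 5)/(t + 4)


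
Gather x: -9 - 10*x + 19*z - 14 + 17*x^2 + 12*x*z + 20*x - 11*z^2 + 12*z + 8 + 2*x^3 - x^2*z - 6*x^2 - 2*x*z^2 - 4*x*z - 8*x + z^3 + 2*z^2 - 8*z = 2*x^3 + x^2*(11 - z) + x*(-2*z^2 + 8*z + 2) + z^3 - 9*z^2 + 23*z - 15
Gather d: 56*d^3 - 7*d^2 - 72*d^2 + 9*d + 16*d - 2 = 56*d^3 - 79*d^2 + 25*d - 2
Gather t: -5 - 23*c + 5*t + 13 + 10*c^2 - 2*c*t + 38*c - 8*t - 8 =10*c^2 + 15*c + t*(-2*c - 3)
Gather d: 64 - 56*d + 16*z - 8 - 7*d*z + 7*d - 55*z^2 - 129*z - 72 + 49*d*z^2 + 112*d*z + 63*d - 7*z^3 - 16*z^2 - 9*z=d*(49*z^2 + 105*z + 14) - 7*z^3 - 71*z^2 - 122*z - 16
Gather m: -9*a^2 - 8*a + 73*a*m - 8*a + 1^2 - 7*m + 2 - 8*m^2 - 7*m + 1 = -9*a^2 - 16*a - 8*m^2 + m*(73*a - 14) + 4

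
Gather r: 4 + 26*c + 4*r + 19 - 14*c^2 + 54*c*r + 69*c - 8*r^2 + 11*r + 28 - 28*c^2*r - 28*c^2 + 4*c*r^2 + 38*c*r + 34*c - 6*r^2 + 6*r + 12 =-42*c^2 + 129*c + r^2*(4*c - 14) + r*(-28*c^2 + 92*c + 21) + 63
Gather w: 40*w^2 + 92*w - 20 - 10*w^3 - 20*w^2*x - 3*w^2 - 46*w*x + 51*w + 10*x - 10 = -10*w^3 + w^2*(37 - 20*x) + w*(143 - 46*x) + 10*x - 30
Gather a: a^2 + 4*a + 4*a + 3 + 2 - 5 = a^2 + 8*a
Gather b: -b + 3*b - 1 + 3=2*b + 2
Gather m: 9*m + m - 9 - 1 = 10*m - 10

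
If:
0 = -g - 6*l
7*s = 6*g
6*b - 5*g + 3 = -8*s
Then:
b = -13*s/36 - 1/2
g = 7*s/6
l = -7*s/36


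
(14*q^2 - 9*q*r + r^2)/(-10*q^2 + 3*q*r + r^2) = (-7*q + r)/(5*q + r)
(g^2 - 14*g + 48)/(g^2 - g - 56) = (g - 6)/(g + 7)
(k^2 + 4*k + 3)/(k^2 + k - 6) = (k + 1)/(k - 2)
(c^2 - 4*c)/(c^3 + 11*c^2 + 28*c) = (c - 4)/(c^2 + 11*c + 28)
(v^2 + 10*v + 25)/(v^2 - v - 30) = (v + 5)/(v - 6)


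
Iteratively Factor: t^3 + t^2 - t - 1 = (t - 1)*(t^2 + 2*t + 1) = (t - 1)*(t + 1)*(t + 1)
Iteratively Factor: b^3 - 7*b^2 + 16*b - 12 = (b - 2)*(b^2 - 5*b + 6) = (b - 2)^2*(b - 3)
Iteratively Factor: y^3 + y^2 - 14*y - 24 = (y + 2)*(y^2 - y - 12) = (y - 4)*(y + 2)*(y + 3)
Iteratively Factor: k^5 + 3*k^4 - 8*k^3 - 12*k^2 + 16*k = (k - 1)*(k^4 + 4*k^3 - 4*k^2 - 16*k) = k*(k - 1)*(k^3 + 4*k^2 - 4*k - 16) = k*(k - 1)*(k + 2)*(k^2 + 2*k - 8) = k*(k - 2)*(k - 1)*(k + 2)*(k + 4)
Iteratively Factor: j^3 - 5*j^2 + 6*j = (j)*(j^2 - 5*j + 6) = j*(j - 3)*(j - 2)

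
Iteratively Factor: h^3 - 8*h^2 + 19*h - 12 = (h - 3)*(h^2 - 5*h + 4) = (h - 3)*(h - 1)*(h - 4)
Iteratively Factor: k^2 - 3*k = (k)*(k - 3)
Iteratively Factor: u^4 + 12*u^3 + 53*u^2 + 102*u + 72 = (u + 4)*(u^3 + 8*u^2 + 21*u + 18) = (u + 3)*(u + 4)*(u^2 + 5*u + 6) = (u + 3)^2*(u + 4)*(u + 2)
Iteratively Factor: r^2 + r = (r + 1)*(r)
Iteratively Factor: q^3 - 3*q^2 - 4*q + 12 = (q - 2)*(q^2 - q - 6) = (q - 3)*(q - 2)*(q + 2)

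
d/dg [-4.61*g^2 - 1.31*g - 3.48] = -9.22*g - 1.31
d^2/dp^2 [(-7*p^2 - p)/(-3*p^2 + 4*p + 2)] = 2*(93*p^3 + 126*p^2 + 18*p + 20)/(27*p^6 - 108*p^5 + 90*p^4 + 80*p^3 - 60*p^2 - 48*p - 8)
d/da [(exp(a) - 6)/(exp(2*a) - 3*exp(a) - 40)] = (-(exp(a) - 6)*(2*exp(a) - 3) + exp(2*a) - 3*exp(a) - 40)*exp(a)/(-exp(2*a) + 3*exp(a) + 40)^2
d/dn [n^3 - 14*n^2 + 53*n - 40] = 3*n^2 - 28*n + 53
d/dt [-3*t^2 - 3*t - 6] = -6*t - 3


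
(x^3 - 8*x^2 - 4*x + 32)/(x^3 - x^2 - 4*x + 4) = (x - 8)/(x - 1)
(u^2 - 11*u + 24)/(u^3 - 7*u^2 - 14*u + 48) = (u - 3)/(u^2 + u - 6)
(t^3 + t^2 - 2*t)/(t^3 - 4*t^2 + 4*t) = (t^2 + t - 2)/(t^2 - 4*t + 4)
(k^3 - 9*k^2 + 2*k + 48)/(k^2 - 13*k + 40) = (k^2 - k - 6)/(k - 5)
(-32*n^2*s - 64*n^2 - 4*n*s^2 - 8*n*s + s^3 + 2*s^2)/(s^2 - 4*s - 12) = (-32*n^2 - 4*n*s + s^2)/(s - 6)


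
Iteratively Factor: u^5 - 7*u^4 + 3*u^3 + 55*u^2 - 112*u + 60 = (u - 2)*(u^4 - 5*u^3 - 7*u^2 + 41*u - 30) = (u - 5)*(u - 2)*(u^3 - 7*u + 6) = (u - 5)*(u - 2)^2*(u^2 + 2*u - 3) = (u - 5)*(u - 2)^2*(u + 3)*(u - 1)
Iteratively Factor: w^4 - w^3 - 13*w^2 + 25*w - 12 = (w - 1)*(w^3 - 13*w + 12) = (w - 1)^2*(w^2 + w - 12) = (w - 3)*(w - 1)^2*(w + 4)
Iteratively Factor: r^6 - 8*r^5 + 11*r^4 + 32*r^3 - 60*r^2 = (r + 2)*(r^5 - 10*r^4 + 31*r^3 - 30*r^2) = (r - 5)*(r + 2)*(r^4 - 5*r^3 + 6*r^2) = (r - 5)*(r - 3)*(r + 2)*(r^3 - 2*r^2) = r*(r - 5)*(r - 3)*(r + 2)*(r^2 - 2*r) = r^2*(r - 5)*(r - 3)*(r + 2)*(r - 2)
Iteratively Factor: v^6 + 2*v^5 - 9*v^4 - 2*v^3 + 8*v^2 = (v - 1)*(v^5 + 3*v^4 - 6*v^3 - 8*v^2) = (v - 2)*(v - 1)*(v^4 + 5*v^3 + 4*v^2) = (v - 2)*(v - 1)*(v + 1)*(v^3 + 4*v^2) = v*(v - 2)*(v - 1)*(v + 1)*(v^2 + 4*v) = v^2*(v - 2)*(v - 1)*(v + 1)*(v + 4)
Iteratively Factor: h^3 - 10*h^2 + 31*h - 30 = (h - 2)*(h^2 - 8*h + 15) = (h - 5)*(h - 2)*(h - 3)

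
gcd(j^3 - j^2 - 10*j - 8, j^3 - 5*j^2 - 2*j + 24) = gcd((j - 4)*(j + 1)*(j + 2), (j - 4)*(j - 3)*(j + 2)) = j^2 - 2*j - 8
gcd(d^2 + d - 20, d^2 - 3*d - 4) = d - 4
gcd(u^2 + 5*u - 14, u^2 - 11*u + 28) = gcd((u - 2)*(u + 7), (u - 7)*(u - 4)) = 1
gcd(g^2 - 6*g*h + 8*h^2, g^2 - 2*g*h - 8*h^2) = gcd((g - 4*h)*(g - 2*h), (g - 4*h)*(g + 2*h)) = g - 4*h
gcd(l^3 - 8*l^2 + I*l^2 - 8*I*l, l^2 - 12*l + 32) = l - 8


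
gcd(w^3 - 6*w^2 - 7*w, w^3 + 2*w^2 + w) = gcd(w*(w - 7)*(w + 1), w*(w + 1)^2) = w^2 + w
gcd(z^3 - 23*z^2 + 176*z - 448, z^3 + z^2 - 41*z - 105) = z - 7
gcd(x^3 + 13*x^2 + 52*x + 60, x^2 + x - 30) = x + 6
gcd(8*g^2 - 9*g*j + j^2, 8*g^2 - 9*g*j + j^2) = 8*g^2 - 9*g*j + j^2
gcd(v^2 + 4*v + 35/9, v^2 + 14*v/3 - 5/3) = 1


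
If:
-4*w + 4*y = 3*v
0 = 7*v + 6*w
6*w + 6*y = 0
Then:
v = 0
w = 0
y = 0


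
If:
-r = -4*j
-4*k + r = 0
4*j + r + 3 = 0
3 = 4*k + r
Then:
No Solution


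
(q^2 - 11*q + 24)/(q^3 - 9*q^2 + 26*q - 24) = (q - 8)/(q^2 - 6*q + 8)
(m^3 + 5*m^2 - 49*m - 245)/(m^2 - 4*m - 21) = (m^2 + 12*m + 35)/(m + 3)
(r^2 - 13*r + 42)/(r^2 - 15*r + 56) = (r - 6)/(r - 8)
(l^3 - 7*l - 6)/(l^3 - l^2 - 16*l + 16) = (l^3 - 7*l - 6)/(l^3 - l^2 - 16*l + 16)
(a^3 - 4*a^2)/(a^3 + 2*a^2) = (a - 4)/(a + 2)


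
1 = 1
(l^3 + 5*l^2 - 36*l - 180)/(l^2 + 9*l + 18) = (l^2 - l - 30)/(l + 3)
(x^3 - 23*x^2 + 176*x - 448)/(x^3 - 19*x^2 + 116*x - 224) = (x - 8)/(x - 4)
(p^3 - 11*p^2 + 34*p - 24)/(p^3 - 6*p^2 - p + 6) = (p - 4)/(p + 1)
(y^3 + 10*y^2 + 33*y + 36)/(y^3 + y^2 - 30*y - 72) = (y + 3)/(y - 6)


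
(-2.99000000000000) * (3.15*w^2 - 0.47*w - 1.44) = -9.4185*w^2 + 1.4053*w + 4.3056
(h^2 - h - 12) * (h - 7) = h^3 - 8*h^2 - 5*h + 84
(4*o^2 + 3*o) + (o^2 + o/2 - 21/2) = 5*o^2 + 7*o/2 - 21/2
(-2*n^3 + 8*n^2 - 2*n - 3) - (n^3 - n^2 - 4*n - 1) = -3*n^3 + 9*n^2 + 2*n - 2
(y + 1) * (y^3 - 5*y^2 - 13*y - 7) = y^4 - 4*y^3 - 18*y^2 - 20*y - 7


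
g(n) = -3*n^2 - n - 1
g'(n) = -6*n - 1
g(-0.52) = -1.29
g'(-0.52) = 2.12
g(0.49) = -2.21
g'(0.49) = -3.94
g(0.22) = -1.37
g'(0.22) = -2.32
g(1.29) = -7.28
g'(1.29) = -8.74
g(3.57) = -42.80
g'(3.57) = -22.42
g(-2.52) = -17.53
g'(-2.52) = 14.12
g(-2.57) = -18.24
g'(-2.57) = 14.42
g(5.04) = -82.24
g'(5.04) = -31.24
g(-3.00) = -25.00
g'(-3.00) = 17.00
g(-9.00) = -235.00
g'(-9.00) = 53.00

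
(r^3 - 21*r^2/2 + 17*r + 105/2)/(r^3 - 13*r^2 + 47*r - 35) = (r + 3/2)/(r - 1)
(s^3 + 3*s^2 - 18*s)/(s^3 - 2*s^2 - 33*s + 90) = s/(s - 5)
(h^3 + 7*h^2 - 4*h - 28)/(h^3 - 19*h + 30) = (h^2 + 9*h + 14)/(h^2 + 2*h - 15)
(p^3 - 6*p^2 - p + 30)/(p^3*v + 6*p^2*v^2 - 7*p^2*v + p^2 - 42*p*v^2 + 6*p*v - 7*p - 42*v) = (p^3 - 6*p^2 - p + 30)/(p^3*v + 6*p^2*v^2 - 7*p^2*v + p^2 - 42*p*v^2 + 6*p*v - 7*p - 42*v)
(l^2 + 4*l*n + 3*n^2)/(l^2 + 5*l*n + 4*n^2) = (l + 3*n)/(l + 4*n)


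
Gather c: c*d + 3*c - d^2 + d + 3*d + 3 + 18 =c*(d + 3) - d^2 + 4*d + 21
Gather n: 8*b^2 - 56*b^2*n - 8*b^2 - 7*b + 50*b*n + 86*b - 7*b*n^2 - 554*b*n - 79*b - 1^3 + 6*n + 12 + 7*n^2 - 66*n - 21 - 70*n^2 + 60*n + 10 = n^2*(-7*b - 63) + n*(-56*b^2 - 504*b)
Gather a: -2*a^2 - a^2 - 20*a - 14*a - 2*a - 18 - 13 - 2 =-3*a^2 - 36*a - 33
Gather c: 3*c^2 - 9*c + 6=3*c^2 - 9*c + 6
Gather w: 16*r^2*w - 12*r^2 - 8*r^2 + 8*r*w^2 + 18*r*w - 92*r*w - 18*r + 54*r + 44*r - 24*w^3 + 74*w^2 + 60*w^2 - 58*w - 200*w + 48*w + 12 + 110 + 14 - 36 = -20*r^2 + 80*r - 24*w^3 + w^2*(8*r + 134) + w*(16*r^2 - 74*r - 210) + 100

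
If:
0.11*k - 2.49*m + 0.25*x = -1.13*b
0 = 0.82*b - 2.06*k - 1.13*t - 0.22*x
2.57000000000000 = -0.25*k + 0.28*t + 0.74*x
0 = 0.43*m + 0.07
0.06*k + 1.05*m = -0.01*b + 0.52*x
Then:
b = 0.21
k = -4.04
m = -0.16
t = 7.66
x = -0.79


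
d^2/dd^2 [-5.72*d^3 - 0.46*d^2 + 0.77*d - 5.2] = -34.32*d - 0.92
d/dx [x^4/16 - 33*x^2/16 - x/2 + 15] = x^3/4 - 33*x/8 - 1/2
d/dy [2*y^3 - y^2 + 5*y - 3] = 6*y^2 - 2*y + 5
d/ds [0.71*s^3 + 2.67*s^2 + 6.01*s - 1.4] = 2.13*s^2 + 5.34*s + 6.01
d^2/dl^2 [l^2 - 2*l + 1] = 2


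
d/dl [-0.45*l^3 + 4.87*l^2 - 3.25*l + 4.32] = -1.35*l^2 + 9.74*l - 3.25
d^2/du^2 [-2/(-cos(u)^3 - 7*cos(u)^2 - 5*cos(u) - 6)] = 2*((23*cos(u) + 56*cos(2*u) + 9*cos(3*u))*(cos(u)^3 + 7*cos(u)^2 + 5*cos(u) + 6)/4 + 2*(3*cos(u)^2 + 14*cos(u) + 5)^2*sin(u)^2)/(cos(u)^3 + 7*cos(u)^2 + 5*cos(u) + 6)^3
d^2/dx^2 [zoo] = 0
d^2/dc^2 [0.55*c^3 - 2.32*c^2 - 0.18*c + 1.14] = 3.3*c - 4.64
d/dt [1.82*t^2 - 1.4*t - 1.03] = 3.64*t - 1.4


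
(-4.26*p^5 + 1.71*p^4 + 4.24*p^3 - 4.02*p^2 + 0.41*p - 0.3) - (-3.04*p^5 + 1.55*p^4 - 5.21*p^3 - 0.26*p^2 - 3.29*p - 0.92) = -1.22*p^5 + 0.16*p^4 + 9.45*p^3 - 3.76*p^2 + 3.7*p + 0.62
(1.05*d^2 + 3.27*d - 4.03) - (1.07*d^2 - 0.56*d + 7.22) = -0.02*d^2 + 3.83*d - 11.25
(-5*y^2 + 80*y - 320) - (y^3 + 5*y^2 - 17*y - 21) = -y^3 - 10*y^2 + 97*y - 299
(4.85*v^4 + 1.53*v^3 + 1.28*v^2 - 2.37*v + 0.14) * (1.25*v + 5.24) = 6.0625*v^5 + 27.3265*v^4 + 9.6172*v^3 + 3.7447*v^2 - 12.2438*v + 0.7336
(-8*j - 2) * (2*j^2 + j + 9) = -16*j^3 - 12*j^2 - 74*j - 18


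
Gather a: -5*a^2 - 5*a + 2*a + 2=-5*a^2 - 3*a + 2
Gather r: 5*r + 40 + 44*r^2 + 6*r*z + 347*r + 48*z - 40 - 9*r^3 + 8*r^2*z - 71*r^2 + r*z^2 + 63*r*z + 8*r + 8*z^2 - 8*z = -9*r^3 + r^2*(8*z - 27) + r*(z^2 + 69*z + 360) + 8*z^2 + 40*z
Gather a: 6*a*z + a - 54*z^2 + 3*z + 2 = a*(6*z + 1) - 54*z^2 + 3*z + 2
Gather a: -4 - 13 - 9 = -26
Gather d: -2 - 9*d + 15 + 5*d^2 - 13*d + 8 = 5*d^2 - 22*d + 21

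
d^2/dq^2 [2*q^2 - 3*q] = 4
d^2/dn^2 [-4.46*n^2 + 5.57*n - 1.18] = -8.92000000000000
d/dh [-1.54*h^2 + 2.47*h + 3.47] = 2.47 - 3.08*h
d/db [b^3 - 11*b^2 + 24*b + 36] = 3*b^2 - 22*b + 24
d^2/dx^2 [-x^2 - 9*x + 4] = -2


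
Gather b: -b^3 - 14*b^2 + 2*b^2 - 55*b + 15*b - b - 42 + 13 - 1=-b^3 - 12*b^2 - 41*b - 30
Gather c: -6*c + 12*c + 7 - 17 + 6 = 6*c - 4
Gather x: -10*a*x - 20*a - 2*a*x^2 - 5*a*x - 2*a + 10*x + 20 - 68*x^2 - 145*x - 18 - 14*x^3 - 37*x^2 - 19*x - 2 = -22*a - 14*x^3 + x^2*(-2*a - 105) + x*(-15*a - 154)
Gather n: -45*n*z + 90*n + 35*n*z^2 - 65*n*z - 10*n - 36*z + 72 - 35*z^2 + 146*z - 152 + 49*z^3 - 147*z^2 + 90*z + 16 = n*(35*z^2 - 110*z + 80) + 49*z^3 - 182*z^2 + 200*z - 64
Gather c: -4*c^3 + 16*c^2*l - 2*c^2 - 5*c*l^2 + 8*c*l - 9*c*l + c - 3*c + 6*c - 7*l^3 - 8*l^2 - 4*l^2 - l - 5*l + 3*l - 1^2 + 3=-4*c^3 + c^2*(16*l - 2) + c*(-5*l^2 - l + 4) - 7*l^3 - 12*l^2 - 3*l + 2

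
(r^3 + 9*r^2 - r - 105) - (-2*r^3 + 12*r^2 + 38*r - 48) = 3*r^3 - 3*r^2 - 39*r - 57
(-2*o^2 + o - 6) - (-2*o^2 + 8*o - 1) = -7*o - 5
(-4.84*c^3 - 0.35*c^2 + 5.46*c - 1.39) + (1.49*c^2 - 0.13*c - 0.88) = -4.84*c^3 + 1.14*c^2 + 5.33*c - 2.27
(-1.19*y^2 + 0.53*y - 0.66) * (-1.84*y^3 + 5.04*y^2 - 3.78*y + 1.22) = 2.1896*y^5 - 6.9728*y^4 + 8.3838*y^3 - 6.7816*y^2 + 3.1414*y - 0.8052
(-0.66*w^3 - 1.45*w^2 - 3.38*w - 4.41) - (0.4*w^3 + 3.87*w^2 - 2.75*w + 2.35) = -1.06*w^3 - 5.32*w^2 - 0.63*w - 6.76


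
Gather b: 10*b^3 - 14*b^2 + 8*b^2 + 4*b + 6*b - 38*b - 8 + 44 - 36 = 10*b^3 - 6*b^2 - 28*b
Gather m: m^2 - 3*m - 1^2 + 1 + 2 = m^2 - 3*m + 2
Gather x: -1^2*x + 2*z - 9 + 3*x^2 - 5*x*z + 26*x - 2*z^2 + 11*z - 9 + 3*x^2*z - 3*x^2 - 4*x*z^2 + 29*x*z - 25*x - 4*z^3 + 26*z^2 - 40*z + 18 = 3*x^2*z + x*(-4*z^2 + 24*z) - 4*z^3 + 24*z^2 - 27*z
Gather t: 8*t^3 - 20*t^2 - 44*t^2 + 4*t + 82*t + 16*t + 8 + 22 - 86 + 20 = 8*t^3 - 64*t^2 + 102*t - 36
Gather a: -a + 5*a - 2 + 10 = 4*a + 8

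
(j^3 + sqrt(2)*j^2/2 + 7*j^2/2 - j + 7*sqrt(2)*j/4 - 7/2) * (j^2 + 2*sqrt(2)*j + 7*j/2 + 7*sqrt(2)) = j^5 + 5*sqrt(2)*j^4/2 + 7*j^4 + 53*j^3/4 + 35*sqrt(2)*j^3/2 + 7*j^2 + 229*sqrt(2)*j^2/8 - 14*sqrt(2)*j + 49*j/4 - 49*sqrt(2)/2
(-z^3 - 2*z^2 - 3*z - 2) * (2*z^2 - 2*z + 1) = -2*z^5 - 2*z^4 - 3*z^3 + z - 2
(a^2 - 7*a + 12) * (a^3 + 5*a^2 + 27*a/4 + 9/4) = a^5 - 2*a^4 - 65*a^3/4 + 15*a^2 + 261*a/4 + 27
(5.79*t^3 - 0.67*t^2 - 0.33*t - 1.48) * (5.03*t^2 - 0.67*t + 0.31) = 29.1237*t^5 - 7.2494*t^4 + 0.5839*t^3 - 7.431*t^2 + 0.8893*t - 0.4588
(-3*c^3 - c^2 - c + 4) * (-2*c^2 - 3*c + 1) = 6*c^5 + 11*c^4 + 2*c^3 - 6*c^2 - 13*c + 4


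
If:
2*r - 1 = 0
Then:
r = 1/2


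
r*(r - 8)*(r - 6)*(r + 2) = r^4 - 12*r^3 + 20*r^2 + 96*r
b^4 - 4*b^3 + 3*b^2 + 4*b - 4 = (b - 2)^2*(b - 1)*(b + 1)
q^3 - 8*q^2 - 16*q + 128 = (q - 8)*(q - 4)*(q + 4)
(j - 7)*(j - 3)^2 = j^3 - 13*j^2 + 51*j - 63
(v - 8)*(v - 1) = v^2 - 9*v + 8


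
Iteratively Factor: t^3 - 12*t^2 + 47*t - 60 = (t - 3)*(t^2 - 9*t + 20) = (t - 4)*(t - 3)*(t - 5)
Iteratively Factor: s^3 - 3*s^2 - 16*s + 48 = (s - 3)*(s^2 - 16) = (s - 3)*(s + 4)*(s - 4)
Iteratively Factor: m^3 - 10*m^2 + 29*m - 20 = (m - 5)*(m^2 - 5*m + 4) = (m - 5)*(m - 4)*(m - 1)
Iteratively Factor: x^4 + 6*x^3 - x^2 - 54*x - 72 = (x + 2)*(x^3 + 4*x^2 - 9*x - 36) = (x + 2)*(x + 4)*(x^2 - 9) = (x + 2)*(x + 3)*(x + 4)*(x - 3)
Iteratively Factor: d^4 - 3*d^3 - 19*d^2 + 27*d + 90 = (d - 5)*(d^3 + 2*d^2 - 9*d - 18) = (d - 5)*(d + 2)*(d^2 - 9) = (d - 5)*(d + 2)*(d + 3)*(d - 3)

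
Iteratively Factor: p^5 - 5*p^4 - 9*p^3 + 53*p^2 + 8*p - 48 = (p - 1)*(p^4 - 4*p^3 - 13*p^2 + 40*p + 48) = (p - 1)*(p + 1)*(p^3 - 5*p^2 - 8*p + 48) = (p - 4)*(p - 1)*(p + 1)*(p^2 - p - 12) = (p - 4)*(p - 1)*(p + 1)*(p + 3)*(p - 4)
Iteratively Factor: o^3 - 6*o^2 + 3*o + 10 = (o - 5)*(o^2 - o - 2) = (o - 5)*(o + 1)*(o - 2)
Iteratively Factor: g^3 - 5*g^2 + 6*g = (g)*(g^2 - 5*g + 6) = g*(g - 3)*(g - 2)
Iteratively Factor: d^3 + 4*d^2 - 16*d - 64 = (d + 4)*(d^2 - 16) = (d + 4)^2*(d - 4)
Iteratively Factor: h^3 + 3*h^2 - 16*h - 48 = (h - 4)*(h^2 + 7*h + 12) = (h - 4)*(h + 3)*(h + 4)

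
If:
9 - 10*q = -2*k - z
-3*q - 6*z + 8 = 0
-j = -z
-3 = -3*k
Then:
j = 47/63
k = 1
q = 74/63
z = 47/63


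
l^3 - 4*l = l*(l - 2)*(l + 2)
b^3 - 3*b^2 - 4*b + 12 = (b - 3)*(b - 2)*(b + 2)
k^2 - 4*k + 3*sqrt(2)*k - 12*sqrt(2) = (k - 4)*(k + 3*sqrt(2))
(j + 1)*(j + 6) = j^2 + 7*j + 6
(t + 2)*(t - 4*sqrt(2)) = t^2 - 4*sqrt(2)*t + 2*t - 8*sqrt(2)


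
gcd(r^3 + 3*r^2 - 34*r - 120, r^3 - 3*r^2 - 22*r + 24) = r^2 - 2*r - 24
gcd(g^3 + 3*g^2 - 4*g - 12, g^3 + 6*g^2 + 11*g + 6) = g^2 + 5*g + 6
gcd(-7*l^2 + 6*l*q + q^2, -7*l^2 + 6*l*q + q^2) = -7*l^2 + 6*l*q + q^2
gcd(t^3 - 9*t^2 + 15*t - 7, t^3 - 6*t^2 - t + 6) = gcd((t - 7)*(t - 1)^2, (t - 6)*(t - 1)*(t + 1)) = t - 1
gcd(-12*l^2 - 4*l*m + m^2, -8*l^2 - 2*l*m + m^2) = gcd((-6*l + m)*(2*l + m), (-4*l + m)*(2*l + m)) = 2*l + m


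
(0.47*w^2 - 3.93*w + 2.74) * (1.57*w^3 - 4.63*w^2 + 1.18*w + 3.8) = 0.7379*w^5 - 8.3462*w^4 + 23.0523*w^3 - 15.5376*w^2 - 11.7008*w + 10.412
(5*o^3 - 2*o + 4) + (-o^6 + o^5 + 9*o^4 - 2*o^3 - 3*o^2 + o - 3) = -o^6 + o^5 + 9*o^4 + 3*o^3 - 3*o^2 - o + 1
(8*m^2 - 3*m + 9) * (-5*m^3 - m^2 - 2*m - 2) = -40*m^5 + 7*m^4 - 58*m^3 - 19*m^2 - 12*m - 18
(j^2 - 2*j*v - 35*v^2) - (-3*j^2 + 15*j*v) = 4*j^2 - 17*j*v - 35*v^2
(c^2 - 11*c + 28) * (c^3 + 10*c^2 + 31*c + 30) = c^5 - c^4 - 51*c^3 - 31*c^2 + 538*c + 840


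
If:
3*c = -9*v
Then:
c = -3*v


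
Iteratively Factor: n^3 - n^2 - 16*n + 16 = (n - 4)*(n^2 + 3*n - 4) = (n - 4)*(n + 4)*(n - 1)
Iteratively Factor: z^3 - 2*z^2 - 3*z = (z)*(z^2 - 2*z - 3) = z*(z - 3)*(z + 1)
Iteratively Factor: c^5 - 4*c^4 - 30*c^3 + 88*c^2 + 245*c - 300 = (c + 3)*(c^4 - 7*c^3 - 9*c^2 + 115*c - 100) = (c - 5)*(c + 3)*(c^3 - 2*c^2 - 19*c + 20) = (c - 5)*(c - 1)*(c + 3)*(c^2 - c - 20) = (c - 5)^2*(c - 1)*(c + 3)*(c + 4)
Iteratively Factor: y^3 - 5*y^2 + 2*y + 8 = (y + 1)*(y^2 - 6*y + 8) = (y - 2)*(y + 1)*(y - 4)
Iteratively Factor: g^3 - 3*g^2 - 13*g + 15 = (g - 1)*(g^2 - 2*g - 15) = (g - 1)*(g + 3)*(g - 5)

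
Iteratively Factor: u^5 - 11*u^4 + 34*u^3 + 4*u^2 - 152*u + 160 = (u + 2)*(u^4 - 13*u^3 + 60*u^2 - 116*u + 80) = (u - 2)*(u + 2)*(u^3 - 11*u^2 + 38*u - 40) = (u - 2)^2*(u + 2)*(u^2 - 9*u + 20) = (u - 5)*(u - 2)^2*(u + 2)*(u - 4)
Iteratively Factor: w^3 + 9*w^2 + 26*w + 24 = (w + 3)*(w^2 + 6*w + 8) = (w + 2)*(w + 3)*(w + 4)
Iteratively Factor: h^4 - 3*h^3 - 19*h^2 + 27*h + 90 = (h - 5)*(h^3 + 2*h^2 - 9*h - 18) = (h - 5)*(h + 2)*(h^2 - 9) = (h - 5)*(h - 3)*(h + 2)*(h + 3)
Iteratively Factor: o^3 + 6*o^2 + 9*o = (o)*(o^2 + 6*o + 9) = o*(o + 3)*(o + 3)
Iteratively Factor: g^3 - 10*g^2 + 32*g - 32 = (g - 4)*(g^2 - 6*g + 8) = (g - 4)^2*(g - 2)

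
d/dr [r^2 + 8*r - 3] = 2*r + 8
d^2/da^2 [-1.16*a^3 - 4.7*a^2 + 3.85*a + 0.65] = -6.96*a - 9.4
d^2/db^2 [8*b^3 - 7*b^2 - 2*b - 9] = 48*b - 14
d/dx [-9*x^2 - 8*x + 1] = -18*x - 8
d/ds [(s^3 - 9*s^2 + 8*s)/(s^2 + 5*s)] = (s^2 + 10*s - 53)/(s^2 + 10*s + 25)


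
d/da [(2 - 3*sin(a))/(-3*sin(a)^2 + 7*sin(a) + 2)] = (-9*sin(a)^2 + 12*sin(a) - 20)*cos(a)/(3*sin(a)^2 - 7*sin(a) - 2)^2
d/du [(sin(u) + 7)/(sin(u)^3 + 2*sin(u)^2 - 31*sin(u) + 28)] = (5 - 2*sin(u))*cos(u)/((sin(u) - 4)^2*(sin(u) - 1)^2)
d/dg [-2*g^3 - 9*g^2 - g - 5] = -6*g^2 - 18*g - 1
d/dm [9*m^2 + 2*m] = 18*m + 2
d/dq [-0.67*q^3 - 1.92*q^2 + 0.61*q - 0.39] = -2.01*q^2 - 3.84*q + 0.61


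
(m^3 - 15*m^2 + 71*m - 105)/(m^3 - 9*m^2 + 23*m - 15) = (m - 7)/(m - 1)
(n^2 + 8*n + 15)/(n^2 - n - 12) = (n + 5)/(n - 4)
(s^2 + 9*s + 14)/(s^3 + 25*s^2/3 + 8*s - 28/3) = 3/(3*s - 2)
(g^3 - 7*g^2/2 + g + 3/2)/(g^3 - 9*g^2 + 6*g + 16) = (g^3 - 7*g^2/2 + g + 3/2)/(g^3 - 9*g^2 + 6*g + 16)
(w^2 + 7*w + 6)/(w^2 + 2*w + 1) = (w + 6)/(w + 1)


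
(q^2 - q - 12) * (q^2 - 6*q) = q^4 - 7*q^3 - 6*q^2 + 72*q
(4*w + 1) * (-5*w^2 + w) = -20*w^3 - w^2 + w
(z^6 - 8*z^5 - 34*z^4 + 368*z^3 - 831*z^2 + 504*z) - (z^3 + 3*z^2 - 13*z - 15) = z^6 - 8*z^5 - 34*z^4 + 367*z^3 - 834*z^2 + 517*z + 15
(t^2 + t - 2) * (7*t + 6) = 7*t^3 + 13*t^2 - 8*t - 12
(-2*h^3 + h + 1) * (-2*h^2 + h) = 4*h^5 - 2*h^4 - 2*h^3 - h^2 + h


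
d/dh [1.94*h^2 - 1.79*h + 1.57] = 3.88*h - 1.79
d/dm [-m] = -1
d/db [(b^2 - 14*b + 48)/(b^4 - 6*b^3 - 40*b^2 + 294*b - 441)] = 2*(-b^4 + 21*b^3 - 117*b^2 - 52*b + 1323)/(b^7 - 9*b^6 - 71*b^5 + 855*b^4 - 245*b^3 - 18963*b^2 + 64827*b - 64827)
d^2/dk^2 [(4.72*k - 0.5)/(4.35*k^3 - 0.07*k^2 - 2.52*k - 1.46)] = (535.8852*k^5 - 122.15844*k^4 + 105.963536*k^3 + 392.59194*k^2 - 22.476504*k - 40.979848)/(82.312875*k^9 - 3.973725*k^8 - 142.990155*k^7 - 78.276853*k^6 + 85.503096*k^5 + 94.672074*k^4 + 10.269108*k^3 - 28.262388*k^2 - 16.114896*k - 3.112136)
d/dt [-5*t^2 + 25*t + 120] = 25 - 10*t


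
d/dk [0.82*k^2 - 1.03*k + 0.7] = 1.64*k - 1.03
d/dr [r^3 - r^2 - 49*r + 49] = 3*r^2 - 2*r - 49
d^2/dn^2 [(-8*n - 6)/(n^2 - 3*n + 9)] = 4*(-(2*n - 3)^2*(4*n + 3) + 3*(4*n - 3)*(n^2 - 3*n + 9))/(n^2 - 3*n + 9)^3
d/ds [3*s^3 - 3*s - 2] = 9*s^2 - 3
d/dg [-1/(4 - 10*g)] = -5/(2*(5*g - 2)^2)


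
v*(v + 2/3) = v^2 + 2*v/3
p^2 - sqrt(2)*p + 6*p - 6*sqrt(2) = (p + 6)*(p - sqrt(2))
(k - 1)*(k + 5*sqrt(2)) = k^2 - k + 5*sqrt(2)*k - 5*sqrt(2)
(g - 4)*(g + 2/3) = g^2 - 10*g/3 - 8/3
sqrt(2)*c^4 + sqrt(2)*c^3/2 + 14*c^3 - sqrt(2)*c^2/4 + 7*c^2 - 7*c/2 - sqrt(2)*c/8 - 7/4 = (c - 1/2)*(c + 1/2)*(c + 7*sqrt(2))*(sqrt(2)*c + sqrt(2)/2)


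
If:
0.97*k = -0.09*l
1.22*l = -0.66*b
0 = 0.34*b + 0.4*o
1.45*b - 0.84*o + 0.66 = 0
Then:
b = -0.30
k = -0.02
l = 0.16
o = 0.26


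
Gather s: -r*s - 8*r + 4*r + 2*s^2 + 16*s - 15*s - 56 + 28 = -4*r + 2*s^2 + s*(1 - r) - 28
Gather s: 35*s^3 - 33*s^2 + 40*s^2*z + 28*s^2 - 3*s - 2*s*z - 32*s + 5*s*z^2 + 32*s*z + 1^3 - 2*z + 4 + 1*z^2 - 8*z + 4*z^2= 35*s^3 + s^2*(40*z - 5) + s*(5*z^2 + 30*z - 35) + 5*z^2 - 10*z + 5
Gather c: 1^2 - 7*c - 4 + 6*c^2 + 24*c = 6*c^2 + 17*c - 3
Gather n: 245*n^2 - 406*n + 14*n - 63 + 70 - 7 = 245*n^2 - 392*n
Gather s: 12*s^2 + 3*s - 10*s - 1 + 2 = 12*s^2 - 7*s + 1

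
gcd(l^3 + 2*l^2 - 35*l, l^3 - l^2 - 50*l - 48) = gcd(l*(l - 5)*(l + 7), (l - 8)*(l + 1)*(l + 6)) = 1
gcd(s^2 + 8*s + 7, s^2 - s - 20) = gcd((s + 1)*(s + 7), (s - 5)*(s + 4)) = 1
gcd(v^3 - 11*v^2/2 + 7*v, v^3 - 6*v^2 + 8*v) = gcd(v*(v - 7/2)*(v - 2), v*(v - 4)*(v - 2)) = v^2 - 2*v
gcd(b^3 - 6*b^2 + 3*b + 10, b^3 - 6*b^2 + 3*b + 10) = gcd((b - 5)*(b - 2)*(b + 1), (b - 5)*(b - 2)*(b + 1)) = b^3 - 6*b^2 + 3*b + 10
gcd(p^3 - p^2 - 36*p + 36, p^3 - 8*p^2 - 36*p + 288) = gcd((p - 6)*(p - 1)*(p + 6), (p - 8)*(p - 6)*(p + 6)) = p^2 - 36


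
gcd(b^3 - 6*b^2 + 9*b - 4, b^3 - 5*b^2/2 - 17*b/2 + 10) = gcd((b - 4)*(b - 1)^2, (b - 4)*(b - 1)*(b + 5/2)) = b^2 - 5*b + 4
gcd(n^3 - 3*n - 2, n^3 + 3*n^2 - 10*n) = n - 2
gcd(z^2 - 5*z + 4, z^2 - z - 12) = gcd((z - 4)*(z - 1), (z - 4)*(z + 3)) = z - 4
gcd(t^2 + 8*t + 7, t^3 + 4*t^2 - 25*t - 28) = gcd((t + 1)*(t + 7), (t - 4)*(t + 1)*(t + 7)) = t^2 + 8*t + 7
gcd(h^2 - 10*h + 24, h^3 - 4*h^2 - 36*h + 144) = h^2 - 10*h + 24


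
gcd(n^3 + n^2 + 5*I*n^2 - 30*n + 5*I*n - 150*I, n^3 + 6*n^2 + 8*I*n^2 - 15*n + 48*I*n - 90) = n^2 + n*(6 + 5*I) + 30*I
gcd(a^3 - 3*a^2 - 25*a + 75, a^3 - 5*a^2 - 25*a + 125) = a^2 - 25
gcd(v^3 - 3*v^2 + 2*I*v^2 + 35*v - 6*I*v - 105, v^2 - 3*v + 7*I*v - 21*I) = v^2 + v*(-3 + 7*I) - 21*I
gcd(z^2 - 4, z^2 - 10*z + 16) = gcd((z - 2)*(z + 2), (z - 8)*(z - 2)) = z - 2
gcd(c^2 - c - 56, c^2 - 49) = c + 7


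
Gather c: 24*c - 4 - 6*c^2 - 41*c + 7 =-6*c^2 - 17*c + 3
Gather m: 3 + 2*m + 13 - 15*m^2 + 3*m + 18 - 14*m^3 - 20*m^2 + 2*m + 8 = -14*m^3 - 35*m^2 + 7*m + 42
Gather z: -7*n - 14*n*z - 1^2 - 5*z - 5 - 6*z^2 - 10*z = -7*n - 6*z^2 + z*(-14*n - 15) - 6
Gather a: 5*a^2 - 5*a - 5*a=5*a^2 - 10*a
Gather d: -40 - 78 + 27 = -91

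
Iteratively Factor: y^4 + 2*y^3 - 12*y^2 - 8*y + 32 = (y + 2)*(y^3 - 12*y + 16) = (y - 2)*(y + 2)*(y^2 + 2*y - 8) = (y - 2)*(y + 2)*(y + 4)*(y - 2)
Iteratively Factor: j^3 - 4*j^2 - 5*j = (j + 1)*(j^2 - 5*j) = j*(j + 1)*(j - 5)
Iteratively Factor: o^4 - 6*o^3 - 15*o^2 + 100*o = (o + 4)*(o^3 - 10*o^2 + 25*o) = (o - 5)*(o + 4)*(o^2 - 5*o) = (o - 5)^2*(o + 4)*(o)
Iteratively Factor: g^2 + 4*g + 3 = (g + 1)*(g + 3)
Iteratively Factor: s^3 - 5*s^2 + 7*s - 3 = (s - 1)*(s^2 - 4*s + 3) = (s - 1)^2*(s - 3)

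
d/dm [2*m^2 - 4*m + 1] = 4*m - 4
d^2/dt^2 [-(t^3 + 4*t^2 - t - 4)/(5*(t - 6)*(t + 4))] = -14/(t^3 - 18*t^2 + 108*t - 216)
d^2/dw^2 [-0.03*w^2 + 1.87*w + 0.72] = -0.0600000000000000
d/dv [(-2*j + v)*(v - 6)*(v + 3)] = -4*j*v + 6*j + 3*v^2 - 6*v - 18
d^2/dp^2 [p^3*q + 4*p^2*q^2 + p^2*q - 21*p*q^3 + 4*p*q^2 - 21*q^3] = 2*q*(3*p + 4*q + 1)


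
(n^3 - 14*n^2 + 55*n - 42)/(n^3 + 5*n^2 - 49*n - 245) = (n^2 - 7*n + 6)/(n^2 + 12*n + 35)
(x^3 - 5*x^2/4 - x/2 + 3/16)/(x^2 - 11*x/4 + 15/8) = (8*x^2 + 2*x - 1)/(2*(4*x - 5))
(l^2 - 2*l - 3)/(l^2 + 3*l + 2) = (l - 3)/(l + 2)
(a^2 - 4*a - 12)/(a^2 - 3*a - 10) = (a - 6)/(a - 5)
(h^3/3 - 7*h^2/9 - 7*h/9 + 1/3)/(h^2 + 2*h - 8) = (3*h^3 - 7*h^2 - 7*h + 3)/(9*(h^2 + 2*h - 8))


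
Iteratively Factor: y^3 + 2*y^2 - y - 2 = (y + 1)*(y^2 + y - 2) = (y + 1)*(y + 2)*(y - 1)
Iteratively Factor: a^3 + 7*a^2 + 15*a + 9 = (a + 3)*(a^2 + 4*a + 3) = (a + 1)*(a + 3)*(a + 3)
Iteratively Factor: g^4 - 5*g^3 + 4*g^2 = (g)*(g^3 - 5*g^2 + 4*g) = g*(g - 4)*(g^2 - g) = g*(g - 4)*(g - 1)*(g)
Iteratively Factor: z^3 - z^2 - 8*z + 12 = (z - 2)*(z^2 + z - 6) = (z - 2)*(z + 3)*(z - 2)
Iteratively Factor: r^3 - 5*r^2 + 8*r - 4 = (r - 2)*(r^2 - 3*r + 2) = (r - 2)*(r - 1)*(r - 2)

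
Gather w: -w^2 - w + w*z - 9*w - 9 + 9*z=-w^2 + w*(z - 10) + 9*z - 9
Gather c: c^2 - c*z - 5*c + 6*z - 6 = c^2 + c*(-z - 5) + 6*z - 6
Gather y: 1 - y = 1 - y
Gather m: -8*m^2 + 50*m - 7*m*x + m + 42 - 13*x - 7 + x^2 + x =-8*m^2 + m*(51 - 7*x) + x^2 - 12*x + 35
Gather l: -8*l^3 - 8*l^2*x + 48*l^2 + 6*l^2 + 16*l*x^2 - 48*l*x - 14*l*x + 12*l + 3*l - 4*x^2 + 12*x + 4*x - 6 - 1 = -8*l^3 + l^2*(54 - 8*x) + l*(16*x^2 - 62*x + 15) - 4*x^2 + 16*x - 7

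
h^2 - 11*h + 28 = (h - 7)*(h - 4)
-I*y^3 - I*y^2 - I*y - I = (y - I)*(y + I)*(-I*y - I)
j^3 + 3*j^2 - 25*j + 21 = (j - 3)*(j - 1)*(j + 7)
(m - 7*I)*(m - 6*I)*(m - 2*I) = m^3 - 15*I*m^2 - 68*m + 84*I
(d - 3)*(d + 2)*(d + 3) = d^3 + 2*d^2 - 9*d - 18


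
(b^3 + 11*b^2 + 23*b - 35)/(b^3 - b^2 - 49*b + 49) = (b + 5)/(b - 7)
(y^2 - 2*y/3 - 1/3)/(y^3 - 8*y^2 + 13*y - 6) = (y + 1/3)/(y^2 - 7*y + 6)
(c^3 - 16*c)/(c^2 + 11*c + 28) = c*(c - 4)/(c + 7)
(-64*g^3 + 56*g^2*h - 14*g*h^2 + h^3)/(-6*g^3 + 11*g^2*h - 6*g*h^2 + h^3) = (32*g^2 - 12*g*h + h^2)/(3*g^2 - 4*g*h + h^2)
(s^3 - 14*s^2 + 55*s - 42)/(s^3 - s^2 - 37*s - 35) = (s^2 - 7*s + 6)/(s^2 + 6*s + 5)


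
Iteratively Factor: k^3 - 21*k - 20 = (k + 4)*(k^2 - 4*k - 5) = (k - 5)*(k + 4)*(k + 1)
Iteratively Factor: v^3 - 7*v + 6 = (v - 1)*(v^2 + v - 6) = (v - 1)*(v + 3)*(v - 2)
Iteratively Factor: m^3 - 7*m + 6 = (m - 1)*(m^2 + m - 6) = (m - 1)*(m + 3)*(m - 2)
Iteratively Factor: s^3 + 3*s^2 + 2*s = (s + 2)*(s^2 + s) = (s + 1)*(s + 2)*(s)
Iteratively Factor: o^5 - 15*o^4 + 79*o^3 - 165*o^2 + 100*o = (o - 4)*(o^4 - 11*o^3 + 35*o^2 - 25*o) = (o - 5)*(o - 4)*(o^3 - 6*o^2 + 5*o) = o*(o - 5)*(o - 4)*(o^2 - 6*o + 5) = o*(o - 5)*(o - 4)*(o - 1)*(o - 5)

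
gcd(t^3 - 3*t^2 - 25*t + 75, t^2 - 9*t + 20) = t - 5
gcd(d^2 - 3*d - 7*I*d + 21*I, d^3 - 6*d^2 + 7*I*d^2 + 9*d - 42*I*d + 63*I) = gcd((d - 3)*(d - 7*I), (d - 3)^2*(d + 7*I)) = d - 3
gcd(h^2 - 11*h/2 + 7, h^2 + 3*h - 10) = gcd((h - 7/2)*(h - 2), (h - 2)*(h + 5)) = h - 2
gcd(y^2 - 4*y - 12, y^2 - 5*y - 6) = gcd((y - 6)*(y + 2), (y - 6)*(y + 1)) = y - 6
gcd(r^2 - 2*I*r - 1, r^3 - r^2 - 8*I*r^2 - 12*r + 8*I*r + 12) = 1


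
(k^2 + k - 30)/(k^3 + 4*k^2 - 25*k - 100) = (k + 6)/(k^2 + 9*k + 20)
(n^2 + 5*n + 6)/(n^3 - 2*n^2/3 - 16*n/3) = 3*(n + 3)/(n*(3*n - 8))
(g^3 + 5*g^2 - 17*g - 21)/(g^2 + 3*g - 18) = (g^2 + 8*g + 7)/(g + 6)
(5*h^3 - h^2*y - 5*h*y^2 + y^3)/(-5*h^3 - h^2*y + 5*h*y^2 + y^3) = (-5*h + y)/(5*h + y)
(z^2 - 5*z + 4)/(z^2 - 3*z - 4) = (z - 1)/(z + 1)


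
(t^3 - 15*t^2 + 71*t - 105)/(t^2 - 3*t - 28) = (t^2 - 8*t + 15)/(t + 4)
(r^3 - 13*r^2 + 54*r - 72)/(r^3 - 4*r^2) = 1 - 9/r + 18/r^2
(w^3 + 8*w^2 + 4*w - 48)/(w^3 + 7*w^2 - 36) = (w + 4)/(w + 3)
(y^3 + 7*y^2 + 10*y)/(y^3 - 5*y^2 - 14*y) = (y + 5)/(y - 7)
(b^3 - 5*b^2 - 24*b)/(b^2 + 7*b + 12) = b*(b - 8)/(b + 4)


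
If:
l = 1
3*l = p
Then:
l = 1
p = 3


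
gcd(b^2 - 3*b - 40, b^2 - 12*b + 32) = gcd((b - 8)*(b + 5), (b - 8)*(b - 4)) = b - 8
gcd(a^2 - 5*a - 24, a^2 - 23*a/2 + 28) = a - 8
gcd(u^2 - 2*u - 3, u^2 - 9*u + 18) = u - 3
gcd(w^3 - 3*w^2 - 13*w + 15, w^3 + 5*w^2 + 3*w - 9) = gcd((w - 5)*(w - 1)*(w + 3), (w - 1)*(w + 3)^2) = w^2 + 2*w - 3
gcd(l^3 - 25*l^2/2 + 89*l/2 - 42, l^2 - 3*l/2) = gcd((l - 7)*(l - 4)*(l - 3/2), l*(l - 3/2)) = l - 3/2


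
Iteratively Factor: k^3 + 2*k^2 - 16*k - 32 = (k + 2)*(k^2 - 16) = (k - 4)*(k + 2)*(k + 4)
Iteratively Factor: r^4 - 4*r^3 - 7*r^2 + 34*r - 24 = (r - 1)*(r^3 - 3*r^2 - 10*r + 24) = (r - 4)*(r - 1)*(r^2 + r - 6) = (r - 4)*(r - 2)*(r - 1)*(r + 3)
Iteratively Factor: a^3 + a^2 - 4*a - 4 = (a + 2)*(a^2 - a - 2) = (a + 1)*(a + 2)*(a - 2)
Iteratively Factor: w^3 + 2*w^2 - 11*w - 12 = (w - 3)*(w^2 + 5*w + 4) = (w - 3)*(w + 4)*(w + 1)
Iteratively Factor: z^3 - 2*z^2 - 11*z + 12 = (z - 4)*(z^2 + 2*z - 3) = (z - 4)*(z + 3)*(z - 1)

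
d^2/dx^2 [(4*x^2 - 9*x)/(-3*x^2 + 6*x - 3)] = 2*(x + 14)/(3*(x^4 - 4*x^3 + 6*x^2 - 4*x + 1))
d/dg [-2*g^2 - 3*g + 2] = -4*g - 3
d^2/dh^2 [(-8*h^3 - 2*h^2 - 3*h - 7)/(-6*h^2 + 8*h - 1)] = 4*(334*h^3 + 264*h^2 - 519*h + 216)/(216*h^6 - 864*h^5 + 1260*h^4 - 800*h^3 + 210*h^2 - 24*h + 1)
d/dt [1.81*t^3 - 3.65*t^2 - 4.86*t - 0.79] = 5.43*t^2 - 7.3*t - 4.86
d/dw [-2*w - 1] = -2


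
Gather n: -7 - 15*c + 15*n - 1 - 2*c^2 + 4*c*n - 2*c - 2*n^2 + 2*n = -2*c^2 - 17*c - 2*n^2 + n*(4*c + 17) - 8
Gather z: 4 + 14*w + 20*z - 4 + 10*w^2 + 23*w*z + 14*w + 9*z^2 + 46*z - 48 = 10*w^2 + 28*w + 9*z^2 + z*(23*w + 66) - 48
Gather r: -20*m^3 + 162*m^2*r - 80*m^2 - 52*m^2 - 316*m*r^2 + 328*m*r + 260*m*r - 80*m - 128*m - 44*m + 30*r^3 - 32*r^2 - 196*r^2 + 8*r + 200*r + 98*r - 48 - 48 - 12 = -20*m^3 - 132*m^2 - 252*m + 30*r^3 + r^2*(-316*m - 228) + r*(162*m^2 + 588*m + 306) - 108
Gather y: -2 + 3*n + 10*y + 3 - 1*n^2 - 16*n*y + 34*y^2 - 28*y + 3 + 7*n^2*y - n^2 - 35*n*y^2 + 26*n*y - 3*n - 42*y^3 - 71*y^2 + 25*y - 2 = -2*n^2 - 42*y^3 + y^2*(-35*n - 37) + y*(7*n^2 + 10*n + 7) + 2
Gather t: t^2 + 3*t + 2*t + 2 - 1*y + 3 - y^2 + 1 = t^2 + 5*t - y^2 - y + 6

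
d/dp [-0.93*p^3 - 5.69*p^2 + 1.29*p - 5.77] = -2.79*p^2 - 11.38*p + 1.29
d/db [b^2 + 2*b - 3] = 2*b + 2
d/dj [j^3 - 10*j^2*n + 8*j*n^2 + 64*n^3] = 3*j^2 - 20*j*n + 8*n^2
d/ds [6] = 0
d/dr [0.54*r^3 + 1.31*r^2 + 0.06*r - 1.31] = 1.62*r^2 + 2.62*r + 0.06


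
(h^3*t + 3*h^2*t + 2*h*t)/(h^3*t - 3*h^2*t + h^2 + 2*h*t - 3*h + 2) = h*t*(h^2 + 3*h + 2)/(h^3*t - 3*h^2*t + h^2 + 2*h*t - 3*h + 2)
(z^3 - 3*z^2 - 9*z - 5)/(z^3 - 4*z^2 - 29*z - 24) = (z^2 - 4*z - 5)/(z^2 - 5*z - 24)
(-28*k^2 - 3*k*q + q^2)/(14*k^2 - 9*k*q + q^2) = (4*k + q)/(-2*k + q)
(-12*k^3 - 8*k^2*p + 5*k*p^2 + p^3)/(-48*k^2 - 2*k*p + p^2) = (-2*k^2 - k*p + p^2)/(-8*k + p)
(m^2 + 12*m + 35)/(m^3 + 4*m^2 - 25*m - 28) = (m + 5)/(m^2 - 3*m - 4)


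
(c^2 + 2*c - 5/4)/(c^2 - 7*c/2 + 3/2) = (c + 5/2)/(c - 3)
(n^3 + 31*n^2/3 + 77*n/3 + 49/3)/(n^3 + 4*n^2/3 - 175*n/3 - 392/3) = (n + 1)/(n - 8)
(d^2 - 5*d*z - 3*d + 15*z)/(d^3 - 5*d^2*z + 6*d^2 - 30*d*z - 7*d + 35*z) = (d - 3)/(d^2 + 6*d - 7)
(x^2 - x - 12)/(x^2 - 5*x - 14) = (-x^2 + x + 12)/(-x^2 + 5*x + 14)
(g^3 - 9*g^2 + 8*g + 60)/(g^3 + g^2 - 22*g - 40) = (g - 6)/(g + 4)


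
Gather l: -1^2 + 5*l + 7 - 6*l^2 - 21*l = -6*l^2 - 16*l + 6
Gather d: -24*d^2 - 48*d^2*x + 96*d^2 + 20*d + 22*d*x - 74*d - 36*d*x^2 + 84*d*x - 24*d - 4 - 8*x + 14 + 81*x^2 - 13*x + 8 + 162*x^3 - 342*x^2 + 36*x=d^2*(72 - 48*x) + d*(-36*x^2 + 106*x - 78) + 162*x^3 - 261*x^2 + 15*x + 18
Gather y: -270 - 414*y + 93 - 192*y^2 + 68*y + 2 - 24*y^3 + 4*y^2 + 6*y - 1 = -24*y^3 - 188*y^2 - 340*y - 176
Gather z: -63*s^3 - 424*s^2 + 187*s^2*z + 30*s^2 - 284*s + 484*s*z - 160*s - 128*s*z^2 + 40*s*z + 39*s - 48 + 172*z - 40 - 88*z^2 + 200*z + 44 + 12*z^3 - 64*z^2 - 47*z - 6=-63*s^3 - 394*s^2 - 405*s + 12*z^3 + z^2*(-128*s - 152) + z*(187*s^2 + 524*s + 325) - 50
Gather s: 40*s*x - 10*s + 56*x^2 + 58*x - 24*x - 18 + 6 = s*(40*x - 10) + 56*x^2 + 34*x - 12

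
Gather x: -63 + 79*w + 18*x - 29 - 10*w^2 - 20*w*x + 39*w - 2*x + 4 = -10*w^2 + 118*w + x*(16 - 20*w) - 88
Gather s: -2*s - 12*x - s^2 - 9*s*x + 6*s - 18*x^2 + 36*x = -s^2 + s*(4 - 9*x) - 18*x^2 + 24*x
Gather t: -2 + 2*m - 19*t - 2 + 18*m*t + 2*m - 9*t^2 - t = 4*m - 9*t^2 + t*(18*m - 20) - 4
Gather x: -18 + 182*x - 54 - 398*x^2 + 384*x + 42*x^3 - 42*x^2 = 42*x^3 - 440*x^2 + 566*x - 72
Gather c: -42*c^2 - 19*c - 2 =-42*c^2 - 19*c - 2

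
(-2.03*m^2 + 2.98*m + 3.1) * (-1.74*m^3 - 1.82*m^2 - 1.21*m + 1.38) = 3.5322*m^5 - 1.4906*m^4 - 8.3613*m^3 - 12.0492*m^2 + 0.3614*m + 4.278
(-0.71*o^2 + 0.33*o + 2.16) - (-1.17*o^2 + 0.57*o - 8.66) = 0.46*o^2 - 0.24*o + 10.82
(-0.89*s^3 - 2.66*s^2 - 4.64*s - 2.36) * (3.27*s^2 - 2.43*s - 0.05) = -2.9103*s^5 - 6.5355*s^4 - 8.6645*s^3 + 3.691*s^2 + 5.9668*s + 0.118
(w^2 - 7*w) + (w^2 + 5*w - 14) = 2*w^2 - 2*w - 14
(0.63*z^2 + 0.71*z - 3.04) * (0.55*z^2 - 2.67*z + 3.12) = 0.3465*z^4 - 1.2916*z^3 - 1.6021*z^2 + 10.332*z - 9.4848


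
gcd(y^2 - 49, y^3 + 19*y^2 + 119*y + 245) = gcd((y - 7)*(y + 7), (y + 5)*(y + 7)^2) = y + 7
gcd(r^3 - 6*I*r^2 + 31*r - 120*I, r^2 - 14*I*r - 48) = r - 8*I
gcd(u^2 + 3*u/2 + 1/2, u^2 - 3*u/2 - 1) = u + 1/2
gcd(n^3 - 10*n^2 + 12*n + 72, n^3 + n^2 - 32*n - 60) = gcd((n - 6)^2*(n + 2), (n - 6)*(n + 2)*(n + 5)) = n^2 - 4*n - 12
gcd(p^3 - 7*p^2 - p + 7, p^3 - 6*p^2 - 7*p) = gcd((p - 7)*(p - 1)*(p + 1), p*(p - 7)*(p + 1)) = p^2 - 6*p - 7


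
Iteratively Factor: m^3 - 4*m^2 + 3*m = (m - 1)*(m^2 - 3*m) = m*(m - 1)*(m - 3)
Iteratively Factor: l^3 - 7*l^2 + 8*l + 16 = (l + 1)*(l^2 - 8*l + 16) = (l - 4)*(l + 1)*(l - 4)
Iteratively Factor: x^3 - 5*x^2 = (x)*(x^2 - 5*x) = x^2*(x - 5)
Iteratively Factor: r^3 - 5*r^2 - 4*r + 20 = (r - 2)*(r^2 - 3*r - 10) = (r - 2)*(r + 2)*(r - 5)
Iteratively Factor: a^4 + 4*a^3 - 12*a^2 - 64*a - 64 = (a + 2)*(a^3 + 2*a^2 - 16*a - 32) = (a + 2)^2*(a^2 - 16) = (a - 4)*(a + 2)^2*(a + 4)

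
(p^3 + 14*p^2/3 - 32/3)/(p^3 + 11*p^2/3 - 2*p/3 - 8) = (p + 4)/(p + 3)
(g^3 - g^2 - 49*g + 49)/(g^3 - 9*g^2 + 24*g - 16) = (g^2 - 49)/(g^2 - 8*g + 16)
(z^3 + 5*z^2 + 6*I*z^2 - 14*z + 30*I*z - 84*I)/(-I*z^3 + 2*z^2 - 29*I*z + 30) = I*(z^2 + 5*z - 14)/(z^2 - 4*I*z + 5)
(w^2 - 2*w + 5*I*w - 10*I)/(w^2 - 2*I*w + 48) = (w^2 + w*(-2 + 5*I) - 10*I)/(w^2 - 2*I*w + 48)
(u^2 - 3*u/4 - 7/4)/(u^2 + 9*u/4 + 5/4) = (4*u - 7)/(4*u + 5)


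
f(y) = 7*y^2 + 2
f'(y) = 14*y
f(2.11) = 33.16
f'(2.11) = 29.54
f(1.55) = 18.82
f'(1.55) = 21.70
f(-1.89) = 27.00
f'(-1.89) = -26.46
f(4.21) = 126.07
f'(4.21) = 58.94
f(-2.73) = 54.17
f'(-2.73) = -38.22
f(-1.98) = 29.44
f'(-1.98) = -27.72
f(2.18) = 35.27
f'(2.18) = 30.52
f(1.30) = 13.83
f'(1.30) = 18.20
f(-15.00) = 1577.00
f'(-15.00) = -210.00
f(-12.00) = 1010.00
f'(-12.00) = -168.00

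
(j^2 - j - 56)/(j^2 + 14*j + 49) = (j - 8)/(j + 7)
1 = 1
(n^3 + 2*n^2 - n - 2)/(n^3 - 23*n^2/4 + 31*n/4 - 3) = 4*(n^2 + 3*n + 2)/(4*n^2 - 19*n + 12)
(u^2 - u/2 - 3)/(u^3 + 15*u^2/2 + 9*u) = (u - 2)/(u*(u + 6))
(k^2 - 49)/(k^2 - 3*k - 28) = (k + 7)/(k + 4)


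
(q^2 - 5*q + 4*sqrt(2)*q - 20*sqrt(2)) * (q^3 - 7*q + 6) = q^5 - 5*q^4 + 4*sqrt(2)*q^4 - 20*sqrt(2)*q^3 - 7*q^3 - 28*sqrt(2)*q^2 + 41*q^2 - 30*q + 164*sqrt(2)*q - 120*sqrt(2)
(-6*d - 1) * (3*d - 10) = -18*d^2 + 57*d + 10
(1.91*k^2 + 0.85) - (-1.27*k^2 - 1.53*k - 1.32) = 3.18*k^2 + 1.53*k + 2.17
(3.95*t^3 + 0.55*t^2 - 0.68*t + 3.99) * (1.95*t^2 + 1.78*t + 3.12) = 7.7025*t^5 + 8.1035*t^4 + 11.977*t^3 + 8.2861*t^2 + 4.9806*t + 12.4488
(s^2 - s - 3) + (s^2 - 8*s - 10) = 2*s^2 - 9*s - 13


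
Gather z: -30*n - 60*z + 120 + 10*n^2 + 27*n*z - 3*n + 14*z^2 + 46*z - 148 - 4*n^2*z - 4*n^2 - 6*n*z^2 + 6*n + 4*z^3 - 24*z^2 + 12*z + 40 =6*n^2 - 27*n + 4*z^3 + z^2*(-6*n - 10) + z*(-4*n^2 + 27*n - 2) + 12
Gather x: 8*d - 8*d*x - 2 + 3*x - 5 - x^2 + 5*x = 8*d - x^2 + x*(8 - 8*d) - 7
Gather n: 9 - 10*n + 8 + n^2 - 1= n^2 - 10*n + 16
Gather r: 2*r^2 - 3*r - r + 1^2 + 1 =2*r^2 - 4*r + 2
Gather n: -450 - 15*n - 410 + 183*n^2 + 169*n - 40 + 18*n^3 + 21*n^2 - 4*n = 18*n^3 + 204*n^2 + 150*n - 900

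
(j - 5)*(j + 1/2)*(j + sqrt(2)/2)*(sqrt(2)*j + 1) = sqrt(2)*j^4 - 9*sqrt(2)*j^3/2 + 2*j^3 - 9*j^2 - 2*sqrt(2)*j^2 - 5*j - 9*sqrt(2)*j/4 - 5*sqrt(2)/4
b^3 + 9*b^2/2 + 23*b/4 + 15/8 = (b + 1/2)*(b + 3/2)*(b + 5/2)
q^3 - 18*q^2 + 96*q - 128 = (q - 8)^2*(q - 2)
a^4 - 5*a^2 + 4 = (a - 2)*(a - 1)*(a + 1)*(a + 2)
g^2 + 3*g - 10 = (g - 2)*(g + 5)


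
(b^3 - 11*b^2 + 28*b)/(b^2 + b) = (b^2 - 11*b + 28)/(b + 1)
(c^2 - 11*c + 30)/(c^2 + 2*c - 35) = (c - 6)/(c + 7)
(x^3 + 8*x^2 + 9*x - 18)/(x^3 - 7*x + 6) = (x + 6)/(x - 2)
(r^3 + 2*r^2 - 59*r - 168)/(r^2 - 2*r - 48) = (r^2 + 10*r + 21)/(r + 6)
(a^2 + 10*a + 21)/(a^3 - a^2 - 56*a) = (a + 3)/(a*(a - 8))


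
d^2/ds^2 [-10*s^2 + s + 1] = -20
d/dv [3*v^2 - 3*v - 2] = 6*v - 3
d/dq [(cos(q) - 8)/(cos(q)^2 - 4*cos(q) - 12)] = (cos(q)^2 - 16*cos(q) + 44)*sin(q)/(sin(q)^2 + 4*cos(q) + 11)^2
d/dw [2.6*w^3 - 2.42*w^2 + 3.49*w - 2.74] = 7.8*w^2 - 4.84*w + 3.49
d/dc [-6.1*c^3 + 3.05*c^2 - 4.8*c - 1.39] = -18.3*c^2 + 6.1*c - 4.8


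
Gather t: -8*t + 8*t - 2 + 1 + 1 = 0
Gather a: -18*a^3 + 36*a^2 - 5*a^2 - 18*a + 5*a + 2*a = -18*a^3 + 31*a^2 - 11*a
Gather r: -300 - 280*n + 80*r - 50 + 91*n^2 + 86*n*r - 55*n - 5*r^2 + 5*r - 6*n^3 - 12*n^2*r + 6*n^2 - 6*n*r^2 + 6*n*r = -6*n^3 + 97*n^2 - 335*n + r^2*(-6*n - 5) + r*(-12*n^2 + 92*n + 85) - 350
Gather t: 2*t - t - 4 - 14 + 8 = t - 10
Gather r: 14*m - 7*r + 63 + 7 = 14*m - 7*r + 70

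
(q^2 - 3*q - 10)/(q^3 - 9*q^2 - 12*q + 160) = (q + 2)/(q^2 - 4*q - 32)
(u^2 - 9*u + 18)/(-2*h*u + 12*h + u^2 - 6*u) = (u - 3)/(-2*h + u)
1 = 1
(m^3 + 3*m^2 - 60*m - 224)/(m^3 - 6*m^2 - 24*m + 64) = (m + 7)/(m - 2)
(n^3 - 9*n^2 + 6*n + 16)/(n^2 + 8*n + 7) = (n^2 - 10*n + 16)/(n + 7)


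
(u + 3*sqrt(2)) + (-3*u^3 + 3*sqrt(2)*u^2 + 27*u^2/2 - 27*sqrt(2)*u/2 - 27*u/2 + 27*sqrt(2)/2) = -3*u^3 + 3*sqrt(2)*u^2 + 27*u^2/2 - 27*sqrt(2)*u/2 - 25*u/2 + 33*sqrt(2)/2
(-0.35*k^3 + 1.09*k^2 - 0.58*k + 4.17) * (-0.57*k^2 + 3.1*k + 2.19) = 0.1995*k^5 - 1.7063*k^4 + 2.9431*k^3 - 1.7878*k^2 + 11.6568*k + 9.1323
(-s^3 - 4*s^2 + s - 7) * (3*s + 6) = -3*s^4 - 18*s^3 - 21*s^2 - 15*s - 42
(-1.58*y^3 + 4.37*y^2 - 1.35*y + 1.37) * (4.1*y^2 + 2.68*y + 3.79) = -6.478*y^5 + 13.6826*y^4 + 0.188400000000001*y^3 + 18.5613*y^2 - 1.4449*y + 5.1923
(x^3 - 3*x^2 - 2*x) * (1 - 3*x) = -3*x^4 + 10*x^3 + 3*x^2 - 2*x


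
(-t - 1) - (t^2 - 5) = -t^2 - t + 4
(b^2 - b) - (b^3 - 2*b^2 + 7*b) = -b^3 + 3*b^2 - 8*b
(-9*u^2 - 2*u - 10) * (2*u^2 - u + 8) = -18*u^4 + 5*u^3 - 90*u^2 - 6*u - 80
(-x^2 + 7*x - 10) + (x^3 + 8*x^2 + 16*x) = x^3 + 7*x^2 + 23*x - 10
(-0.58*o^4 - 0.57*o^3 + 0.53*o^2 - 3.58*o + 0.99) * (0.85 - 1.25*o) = 0.725*o^5 + 0.2195*o^4 - 1.147*o^3 + 4.9255*o^2 - 4.2805*o + 0.8415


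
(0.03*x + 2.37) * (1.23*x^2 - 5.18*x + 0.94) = 0.0369*x^3 + 2.7597*x^2 - 12.2484*x + 2.2278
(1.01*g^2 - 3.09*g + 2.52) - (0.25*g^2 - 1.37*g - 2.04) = 0.76*g^2 - 1.72*g + 4.56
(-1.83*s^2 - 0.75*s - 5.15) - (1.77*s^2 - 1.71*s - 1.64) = -3.6*s^2 + 0.96*s - 3.51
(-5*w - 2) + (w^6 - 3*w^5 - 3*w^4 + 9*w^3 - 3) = w^6 - 3*w^5 - 3*w^4 + 9*w^3 - 5*w - 5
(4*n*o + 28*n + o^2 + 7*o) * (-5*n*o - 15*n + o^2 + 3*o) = -20*n^2*o^2 - 200*n^2*o - 420*n^2 - n*o^3 - 10*n*o^2 - 21*n*o + o^4 + 10*o^3 + 21*o^2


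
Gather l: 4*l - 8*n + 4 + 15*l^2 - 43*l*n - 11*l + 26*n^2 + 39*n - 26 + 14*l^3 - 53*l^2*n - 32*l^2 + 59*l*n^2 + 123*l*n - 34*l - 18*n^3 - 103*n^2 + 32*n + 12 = 14*l^3 + l^2*(-53*n - 17) + l*(59*n^2 + 80*n - 41) - 18*n^3 - 77*n^2 + 63*n - 10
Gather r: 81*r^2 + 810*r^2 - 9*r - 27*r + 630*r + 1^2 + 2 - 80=891*r^2 + 594*r - 77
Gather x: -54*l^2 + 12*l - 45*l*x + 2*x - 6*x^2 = -54*l^2 + 12*l - 6*x^2 + x*(2 - 45*l)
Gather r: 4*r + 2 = 4*r + 2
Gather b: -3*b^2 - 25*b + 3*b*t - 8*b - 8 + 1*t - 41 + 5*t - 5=-3*b^2 + b*(3*t - 33) + 6*t - 54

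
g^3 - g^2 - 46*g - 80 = (g - 8)*(g + 2)*(g + 5)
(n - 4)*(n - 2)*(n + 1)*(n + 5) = n^4 - 23*n^2 + 18*n + 40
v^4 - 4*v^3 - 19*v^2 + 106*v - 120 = (v - 4)*(v - 3)*(v - 2)*(v + 5)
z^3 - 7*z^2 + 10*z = z*(z - 5)*(z - 2)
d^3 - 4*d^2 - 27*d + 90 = (d - 6)*(d - 3)*(d + 5)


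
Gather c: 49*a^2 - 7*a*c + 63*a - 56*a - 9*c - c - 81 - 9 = 49*a^2 + 7*a + c*(-7*a - 10) - 90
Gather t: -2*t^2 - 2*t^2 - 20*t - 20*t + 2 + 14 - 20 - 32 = -4*t^2 - 40*t - 36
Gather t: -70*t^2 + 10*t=-70*t^2 + 10*t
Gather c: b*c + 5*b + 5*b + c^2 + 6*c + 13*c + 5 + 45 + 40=10*b + c^2 + c*(b + 19) + 90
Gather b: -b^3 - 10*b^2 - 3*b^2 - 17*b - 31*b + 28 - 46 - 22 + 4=-b^3 - 13*b^2 - 48*b - 36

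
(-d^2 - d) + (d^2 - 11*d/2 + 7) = 7 - 13*d/2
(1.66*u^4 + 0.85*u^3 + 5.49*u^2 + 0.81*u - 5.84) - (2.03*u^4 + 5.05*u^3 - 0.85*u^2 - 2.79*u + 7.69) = -0.37*u^4 - 4.2*u^3 + 6.34*u^2 + 3.6*u - 13.53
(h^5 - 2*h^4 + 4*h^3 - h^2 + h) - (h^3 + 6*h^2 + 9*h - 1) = h^5 - 2*h^4 + 3*h^3 - 7*h^2 - 8*h + 1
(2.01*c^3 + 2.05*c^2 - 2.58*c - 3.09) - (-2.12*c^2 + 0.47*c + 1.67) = 2.01*c^3 + 4.17*c^2 - 3.05*c - 4.76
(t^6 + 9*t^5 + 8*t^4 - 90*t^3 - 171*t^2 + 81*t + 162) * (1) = t^6 + 9*t^5 + 8*t^4 - 90*t^3 - 171*t^2 + 81*t + 162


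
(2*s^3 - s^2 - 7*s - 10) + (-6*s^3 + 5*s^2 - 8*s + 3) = -4*s^3 + 4*s^2 - 15*s - 7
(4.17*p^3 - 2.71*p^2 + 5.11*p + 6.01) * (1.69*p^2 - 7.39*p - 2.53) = 7.0473*p^5 - 35.3962*p^4 + 18.1127*p^3 - 20.7497*p^2 - 57.3422*p - 15.2053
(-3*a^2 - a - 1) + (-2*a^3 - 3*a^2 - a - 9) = -2*a^3 - 6*a^2 - 2*a - 10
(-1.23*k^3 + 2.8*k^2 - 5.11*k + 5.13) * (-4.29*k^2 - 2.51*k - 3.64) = 5.2767*k^5 - 8.9247*k^4 + 19.3711*k^3 - 19.3736*k^2 + 5.7241*k - 18.6732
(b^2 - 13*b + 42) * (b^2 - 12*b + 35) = b^4 - 25*b^3 + 233*b^2 - 959*b + 1470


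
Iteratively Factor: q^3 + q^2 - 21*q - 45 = (q + 3)*(q^2 - 2*q - 15) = (q - 5)*(q + 3)*(q + 3)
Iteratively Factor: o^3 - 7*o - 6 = (o + 1)*(o^2 - o - 6) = (o + 1)*(o + 2)*(o - 3)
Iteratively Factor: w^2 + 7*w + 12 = (w + 4)*(w + 3)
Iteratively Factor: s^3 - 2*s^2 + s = (s)*(s^2 - 2*s + 1) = s*(s - 1)*(s - 1)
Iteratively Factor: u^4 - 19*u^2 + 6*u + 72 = (u - 3)*(u^3 + 3*u^2 - 10*u - 24) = (u - 3)*(u + 2)*(u^2 + u - 12) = (u - 3)^2*(u + 2)*(u + 4)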